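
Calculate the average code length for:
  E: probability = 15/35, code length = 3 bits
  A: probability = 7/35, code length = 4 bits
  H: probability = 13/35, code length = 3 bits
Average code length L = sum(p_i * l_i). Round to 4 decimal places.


Weighted contributions p_i * l_i:
  E: (15/35) * 3 = 45/35
  A: (7/35) * 4 = 28/35
  H: (13/35) * 3 = 39/35
Sum = (45 + 28 + 39)/35 = 112/35

L = 112/35 = 3.2000 bits/symbol


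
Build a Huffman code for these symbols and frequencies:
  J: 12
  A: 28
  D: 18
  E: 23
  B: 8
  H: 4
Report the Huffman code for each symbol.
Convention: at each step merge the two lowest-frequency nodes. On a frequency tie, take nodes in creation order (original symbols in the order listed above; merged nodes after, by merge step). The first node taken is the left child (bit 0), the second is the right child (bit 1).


Huffman tree construction:
Step 1: Merge H(4) + B(8) = 12
Step 2: Merge J(12) + (H+B)(12) = 24
Step 3: Merge D(18) + E(23) = 41
Step 4: Merge (J+(H+B))(24) + A(28) = 52
Step 5: Merge (D+E)(41) + ((J+(H+B))+A)(52) = 93
Read each symbol's code off the tree from the root (left child = 0, right child = 1).

Codes:
  J: 100 (length 3)
  A: 11 (length 2)
  D: 00 (length 2)
  E: 01 (length 2)
  B: 1011 (length 4)
  H: 1010 (length 4)
Average code length: 222/93 = 2.3871 bits/symbol


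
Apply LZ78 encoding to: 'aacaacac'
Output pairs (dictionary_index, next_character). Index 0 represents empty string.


LZ78 encoding steps:
Dictionary: {0: ''}
Step 1: w='' (idx 0), next='a' -> output (0, 'a'), add 'a' as idx 1
Step 2: w='a' (idx 1), next='c' -> output (1, 'c'), add 'ac' as idx 2
Step 3: w='a' (idx 1), next='a' -> output (1, 'a'), add 'aa' as idx 3
Step 4: w='' (idx 0), next='c' -> output (0, 'c'), add 'c' as idx 4
Step 5: w='ac' (idx 2), end of input -> output (2, '')


Encoded: [(0, 'a'), (1, 'c'), (1, 'a'), (0, 'c'), (2, '')]


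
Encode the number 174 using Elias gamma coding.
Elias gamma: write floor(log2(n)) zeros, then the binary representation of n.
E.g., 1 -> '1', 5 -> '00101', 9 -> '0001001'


num_bits = floor(log2(174)) + 1 = 8
leading_zeros = num_bits - 1 = 7
binary(174) = 10101110

Elias gamma(174) = '0000000' + '10101110' = 000000010101110 (15 bits)


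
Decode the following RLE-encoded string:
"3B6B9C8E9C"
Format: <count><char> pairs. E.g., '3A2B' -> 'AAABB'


Expanding each <count><char> pair:
  3B -> 'BBB'
  6B -> 'BBBBBB'
  9C -> 'CCCCCCCCC'
  8E -> 'EEEEEEEE'
  9C -> 'CCCCCCCCC'

Decoded = BBBBBBBBBCCCCCCCCCEEEEEEEECCCCCCCCC


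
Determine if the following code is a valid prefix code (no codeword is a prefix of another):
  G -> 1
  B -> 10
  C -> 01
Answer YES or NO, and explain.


Checking each pair (does one codeword prefix another?):
  G='1' vs B='10': prefix -- VIOLATION

NO -- this is NOT a valid prefix code. G (1) is a prefix of B (10).


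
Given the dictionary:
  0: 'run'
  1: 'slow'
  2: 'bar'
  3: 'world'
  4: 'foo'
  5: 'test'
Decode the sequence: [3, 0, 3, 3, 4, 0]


Look up each index in the dictionary:
  3 -> 'world'
  0 -> 'run'
  3 -> 'world'
  3 -> 'world'
  4 -> 'foo'
  0 -> 'run'

Decoded: "world run world world foo run"


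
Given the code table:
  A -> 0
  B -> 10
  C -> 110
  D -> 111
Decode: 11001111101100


Decoding:
110 -> C
0 -> A
111 -> D
110 -> C
110 -> C
0 -> A


Result: CADCCA


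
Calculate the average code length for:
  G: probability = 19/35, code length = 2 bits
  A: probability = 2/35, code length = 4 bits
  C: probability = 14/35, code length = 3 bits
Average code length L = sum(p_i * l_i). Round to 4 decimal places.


Weighted contributions p_i * l_i:
  G: (19/35) * 2 = 38/35
  A: (2/35) * 4 = 8/35
  C: (14/35) * 3 = 42/35
Sum = (38 + 8 + 42)/35 = 88/35

L = 88/35 = 2.5143 bits/symbol


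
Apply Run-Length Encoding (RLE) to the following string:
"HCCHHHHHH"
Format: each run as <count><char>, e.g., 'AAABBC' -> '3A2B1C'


Scanning runs left to right:
  i=0: run of 'H' x 1 -> '1H'
  i=1: run of 'C' x 2 -> '2C'
  i=3: run of 'H' x 6 -> '6H'

RLE = 1H2C6H


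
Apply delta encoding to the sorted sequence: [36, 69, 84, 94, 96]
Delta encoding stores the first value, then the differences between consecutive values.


First value: 36
Deltas:
  69 - 36 = 33
  84 - 69 = 15
  94 - 84 = 10
  96 - 94 = 2


Delta encoded: [36, 33, 15, 10, 2]


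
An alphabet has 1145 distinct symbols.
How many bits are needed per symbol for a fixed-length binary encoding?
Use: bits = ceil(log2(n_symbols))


log2(1145) = 10.1611
Bracket: 2^10 = 1024 < 1145 <= 2^11 = 2048
So ceil(log2(1145)) = 11

bits = ceil(log2(1145)) = ceil(10.1611) = 11 bits


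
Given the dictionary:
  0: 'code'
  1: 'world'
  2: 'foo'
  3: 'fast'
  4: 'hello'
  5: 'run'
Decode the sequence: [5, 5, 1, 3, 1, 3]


Look up each index in the dictionary:
  5 -> 'run'
  5 -> 'run'
  1 -> 'world'
  3 -> 'fast'
  1 -> 'world'
  3 -> 'fast'

Decoded: "run run world fast world fast"


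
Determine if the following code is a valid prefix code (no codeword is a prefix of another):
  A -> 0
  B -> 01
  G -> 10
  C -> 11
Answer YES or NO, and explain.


Checking each pair (does one codeword prefix another?):
  A='0' vs B='01': prefix -- VIOLATION

NO -- this is NOT a valid prefix code. A (0) is a prefix of B (01).


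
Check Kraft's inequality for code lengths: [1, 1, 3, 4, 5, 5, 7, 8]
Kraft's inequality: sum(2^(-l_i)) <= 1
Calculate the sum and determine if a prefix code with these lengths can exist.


Sum = 2^(-1) + 2^(-1) + 2^(-3) + 2^(-4) + 2^(-5) + 2^(-5) + 2^(-7) + 2^(-8)
    = 0.5 + 0.5 + 0.125 + 0.0625 + 0.03125 + 0.03125 + 0.0078125 + 0.00390625
    = 323/256 = 1.26171875
Since 1.26171875 > 1, Kraft's inequality is NOT satisfied.
A prefix code with these lengths CANNOT exist.

Kraft sum = 1.26171875. Not satisfied.


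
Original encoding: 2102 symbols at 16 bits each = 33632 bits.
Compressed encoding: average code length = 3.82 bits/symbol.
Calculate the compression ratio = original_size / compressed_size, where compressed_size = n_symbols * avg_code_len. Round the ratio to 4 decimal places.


original_size = n_symbols * orig_bits = 2102 * 16 = 33632 bits
compressed_size = n_symbols * avg_code_len = 2102 * 3.82 = 8029.64 bits
ratio = original_size / compressed_size = 33632 / 8029.64 = 4.1885

Compression ratio = 4.1885


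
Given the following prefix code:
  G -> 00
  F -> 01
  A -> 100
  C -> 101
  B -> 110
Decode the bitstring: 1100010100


Decoding step by step:
Bits 110 -> B
Bits 00 -> G
Bits 101 -> C
Bits 00 -> G


Decoded message: BGCG


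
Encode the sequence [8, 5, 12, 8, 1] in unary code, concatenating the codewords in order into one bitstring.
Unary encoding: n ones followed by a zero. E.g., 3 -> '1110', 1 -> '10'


Encode each number as n ones followed by a terminating 0:
  8 -> 111111110 (9 bits)
  5 -> 111110 (6 bits)
  12 -> 1111111111110 (13 bits)
  8 -> 111111110 (9 bits)
  1 -> 10 (2 bits)
Total length = 9 + 6 + 13 + 9 + 2 = 39 bits.

Unary([8, 5, 12, 8, 1]) = 111111110111110111111111111011111111010 (39 bits)


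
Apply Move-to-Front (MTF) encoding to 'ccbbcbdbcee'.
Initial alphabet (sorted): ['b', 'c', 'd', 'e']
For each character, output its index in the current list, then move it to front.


MTF encoding:
'c': index 1 in ['b', 'c', 'd', 'e'] -> ['c', 'b', 'd', 'e']
'c': index 0 in ['c', 'b', 'd', 'e'] -> ['c', 'b', 'd', 'e']
'b': index 1 in ['c', 'b', 'd', 'e'] -> ['b', 'c', 'd', 'e']
'b': index 0 in ['b', 'c', 'd', 'e'] -> ['b', 'c', 'd', 'e']
'c': index 1 in ['b', 'c', 'd', 'e'] -> ['c', 'b', 'd', 'e']
'b': index 1 in ['c', 'b', 'd', 'e'] -> ['b', 'c', 'd', 'e']
'd': index 2 in ['b', 'c', 'd', 'e'] -> ['d', 'b', 'c', 'e']
'b': index 1 in ['d', 'b', 'c', 'e'] -> ['b', 'd', 'c', 'e']
'c': index 2 in ['b', 'd', 'c', 'e'] -> ['c', 'b', 'd', 'e']
'e': index 3 in ['c', 'b', 'd', 'e'] -> ['e', 'c', 'b', 'd']
'e': index 0 in ['e', 'c', 'b', 'd'] -> ['e', 'c', 'b', 'd']


Output: [1, 0, 1, 0, 1, 1, 2, 1, 2, 3, 0]


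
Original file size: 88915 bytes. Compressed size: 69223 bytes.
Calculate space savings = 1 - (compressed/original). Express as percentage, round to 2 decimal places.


ratio = compressed/original = 69223/88915 = 0.77853
savings = 1 - ratio = 1 - 0.77853 = 0.22147
as a percentage: 0.22147 * 100 = 22.15%

Space savings = 1 - 69223/88915 = 22.15%


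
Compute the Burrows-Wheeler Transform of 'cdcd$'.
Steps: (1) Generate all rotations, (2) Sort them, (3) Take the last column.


Rotations (sorted):
  0: $cdcd -> last char: d
  1: cd$cd -> last char: d
  2: cdcd$ -> last char: $
  3: d$cdc -> last char: c
  4: dcd$c -> last char: c


BWT = dd$cc


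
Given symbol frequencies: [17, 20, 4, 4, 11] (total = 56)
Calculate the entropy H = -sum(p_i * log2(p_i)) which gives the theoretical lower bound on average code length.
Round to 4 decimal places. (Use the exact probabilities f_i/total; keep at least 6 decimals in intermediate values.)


Per-symbol terms -p_i * log2(p_i) with p_i = f_i/56:
  p = 17/56 = 0.303571: log2(p) = -1.719892, -p*log2(p) = 0.522110
  p = 20/56 = 0.357143: log2(p) = -1.485427, -p*log2(p) = 0.530510
  p = 4/56 = 0.071429: log2(p) = -3.807355, -p*log2(p) = 0.271954
  p = 4/56 = 0.071429: log2(p) = -3.807355, -p*log2(p) = 0.271954
  p = 11/56 = 0.196429: log2(p) = -2.347923, -p*log2(p) = 0.461199
H = 0.522110 + 0.530510 + 0.271954 + 0.271954 + 0.461199 = 2.057727

H = 2.0577 bits/symbol


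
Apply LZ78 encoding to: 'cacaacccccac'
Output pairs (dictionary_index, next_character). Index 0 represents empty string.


LZ78 encoding steps:
Dictionary: {0: ''}
Step 1: w='' (idx 0), next='c' -> output (0, 'c'), add 'c' as idx 1
Step 2: w='' (idx 0), next='a' -> output (0, 'a'), add 'a' as idx 2
Step 3: w='c' (idx 1), next='a' -> output (1, 'a'), add 'ca' as idx 3
Step 4: w='a' (idx 2), next='c' -> output (2, 'c'), add 'ac' as idx 4
Step 5: w='c' (idx 1), next='c' -> output (1, 'c'), add 'cc' as idx 5
Step 6: w='cc' (idx 5), next='a' -> output (5, 'a'), add 'cca' as idx 6
Step 7: w='c' (idx 1), end of input -> output (1, '')


Encoded: [(0, 'c'), (0, 'a'), (1, 'a'), (2, 'c'), (1, 'c'), (5, 'a'), (1, '')]


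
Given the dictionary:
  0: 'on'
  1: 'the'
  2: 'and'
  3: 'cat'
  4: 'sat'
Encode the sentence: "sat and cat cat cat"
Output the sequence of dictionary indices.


Look up each word in the dictionary:
  'sat' -> 4
  'and' -> 2
  'cat' -> 3
  'cat' -> 3
  'cat' -> 3

Encoded: [4, 2, 3, 3, 3]


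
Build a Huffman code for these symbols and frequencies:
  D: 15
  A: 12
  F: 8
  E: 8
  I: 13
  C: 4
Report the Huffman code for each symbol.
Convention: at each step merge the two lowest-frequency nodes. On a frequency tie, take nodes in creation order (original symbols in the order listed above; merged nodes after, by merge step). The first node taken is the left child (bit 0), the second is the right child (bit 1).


Huffman tree construction:
Step 1: Merge C(4) + F(8) = 12
Step 2: Merge E(8) + A(12) = 20
Step 3: Merge (C+F)(12) + I(13) = 25
Step 4: Merge D(15) + (E+A)(20) = 35
Step 5: Merge ((C+F)+I)(25) + (D+(E+A))(35) = 60
Read each symbol's code off the tree from the root (left child = 0, right child = 1).

Codes:
  D: 10 (length 2)
  A: 111 (length 3)
  F: 001 (length 3)
  E: 110 (length 3)
  I: 01 (length 2)
  C: 000 (length 3)
Average code length: 152/60 = 2.5333 bits/symbol


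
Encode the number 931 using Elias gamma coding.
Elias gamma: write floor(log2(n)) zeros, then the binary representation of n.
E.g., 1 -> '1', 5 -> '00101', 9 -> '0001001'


num_bits = floor(log2(931)) + 1 = 10
leading_zeros = num_bits - 1 = 9
binary(931) = 1110100011

Elias gamma(931) = '000000000' + '1110100011' = 0000000001110100011 (19 bits)


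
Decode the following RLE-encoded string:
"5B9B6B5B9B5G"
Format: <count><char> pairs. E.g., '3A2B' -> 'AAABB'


Expanding each <count><char> pair:
  5B -> 'BBBBB'
  9B -> 'BBBBBBBBB'
  6B -> 'BBBBBB'
  5B -> 'BBBBB'
  9B -> 'BBBBBBBBB'
  5G -> 'GGGGG'

Decoded = BBBBBBBBBBBBBBBBBBBBBBBBBBBBBBBBBBGGGGG


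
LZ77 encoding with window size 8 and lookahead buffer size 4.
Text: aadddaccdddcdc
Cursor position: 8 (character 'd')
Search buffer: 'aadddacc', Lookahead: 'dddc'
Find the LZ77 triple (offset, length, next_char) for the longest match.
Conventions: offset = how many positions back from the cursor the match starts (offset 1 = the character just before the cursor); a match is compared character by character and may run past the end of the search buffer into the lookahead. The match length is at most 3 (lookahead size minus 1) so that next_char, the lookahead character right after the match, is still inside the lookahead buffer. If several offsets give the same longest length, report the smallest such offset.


Try each offset into the search buffer:
  offset=1 (pos 7, char 'c'): match length 0
  offset=2 (pos 6, char 'c'): match length 0
  offset=3 (pos 5, char 'a'): match length 0
  offset=4 (pos 4, char 'd'): match length 1
  offset=5 (pos 3, char 'd'): match length 2
  offset=6 (pos 2, char 'd'): match length 3
  offset=7 (pos 1, char 'a'): match length 0
  offset=8 (pos 0, char 'a'): match length 0
Longest match has length 3 at offset 6.
next_char = character at position 8 + 3 = 11 -> 'c'

Best match: offset=6, length=3 (matching 'ddd' starting at position 2)
LZ77 triple: (6, 3, 'c')


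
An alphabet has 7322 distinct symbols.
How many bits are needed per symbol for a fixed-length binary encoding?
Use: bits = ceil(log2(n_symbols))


log2(7322) = 12.838
Bracket: 2^12 = 4096 < 7322 <= 2^13 = 8192
So ceil(log2(7322)) = 13

bits = ceil(log2(7322)) = ceil(12.838) = 13 bits


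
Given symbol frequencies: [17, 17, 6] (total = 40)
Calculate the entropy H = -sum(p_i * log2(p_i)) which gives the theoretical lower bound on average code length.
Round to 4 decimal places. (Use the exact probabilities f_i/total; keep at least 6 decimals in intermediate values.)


Per-symbol terms -p_i * log2(p_i) with p_i = f_i/40:
  p = 17/40 = 0.425000: log2(p) = -1.234465, -p*log2(p) = 0.524648
  p = 17/40 = 0.425000: log2(p) = -1.234465, -p*log2(p) = 0.524648
  p = 6/40 = 0.150000: log2(p) = -2.736966, -p*log2(p) = 0.410545
H = 0.524648 + 0.524648 + 0.410545 = 1.459841

H = 1.4598 bits/symbol


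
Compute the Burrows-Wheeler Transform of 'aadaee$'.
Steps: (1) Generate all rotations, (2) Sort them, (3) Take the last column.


Rotations (sorted):
  0: $aadaee -> last char: e
  1: aadaee$ -> last char: $
  2: adaee$a -> last char: a
  3: aee$aad -> last char: d
  4: daee$aa -> last char: a
  5: e$aadae -> last char: e
  6: ee$aada -> last char: a


BWT = e$adaea


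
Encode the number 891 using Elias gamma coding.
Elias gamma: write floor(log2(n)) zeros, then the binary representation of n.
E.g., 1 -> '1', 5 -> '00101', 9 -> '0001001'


num_bits = floor(log2(891)) + 1 = 10
leading_zeros = num_bits - 1 = 9
binary(891) = 1101111011

Elias gamma(891) = '000000000' + '1101111011' = 0000000001101111011 (19 bits)


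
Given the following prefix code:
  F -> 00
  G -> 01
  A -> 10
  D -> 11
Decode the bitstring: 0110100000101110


Decoding step by step:
Bits 01 -> G
Bits 10 -> A
Bits 10 -> A
Bits 00 -> F
Bits 00 -> F
Bits 10 -> A
Bits 11 -> D
Bits 10 -> A


Decoded message: GAAFFADA


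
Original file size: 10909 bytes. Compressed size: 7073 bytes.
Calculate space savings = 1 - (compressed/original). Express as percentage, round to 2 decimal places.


ratio = compressed/original = 7073/10909 = 0.648364
savings = 1 - ratio = 1 - 0.648364 = 0.351636
as a percentage: 0.351636 * 100 = 35.16%

Space savings = 1 - 7073/10909 = 35.16%


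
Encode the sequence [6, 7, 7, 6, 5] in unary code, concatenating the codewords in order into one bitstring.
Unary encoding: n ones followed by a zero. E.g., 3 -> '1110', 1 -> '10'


Encode each number as n ones followed by a terminating 0:
  6 -> 1111110 (7 bits)
  7 -> 11111110 (8 bits)
  7 -> 11111110 (8 bits)
  6 -> 1111110 (7 bits)
  5 -> 111110 (6 bits)
Total length = 7 + 8 + 8 + 7 + 6 = 36 bits.

Unary([6, 7, 7, 6, 5]) = 111111011111110111111101111110111110 (36 bits)


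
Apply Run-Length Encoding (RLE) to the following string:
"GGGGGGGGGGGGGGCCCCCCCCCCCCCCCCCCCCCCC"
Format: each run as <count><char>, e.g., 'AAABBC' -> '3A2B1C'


Scanning runs left to right:
  i=0: run of 'G' x 14 -> '14G'
  i=14: run of 'C' x 23 -> '23C'

RLE = 14G23C


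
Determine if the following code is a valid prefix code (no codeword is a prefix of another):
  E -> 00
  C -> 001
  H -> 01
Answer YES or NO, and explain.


Checking each pair (does one codeword prefix another?):
  E='00' vs C='001': prefix -- VIOLATION

NO -- this is NOT a valid prefix code. E (00) is a prefix of C (001).


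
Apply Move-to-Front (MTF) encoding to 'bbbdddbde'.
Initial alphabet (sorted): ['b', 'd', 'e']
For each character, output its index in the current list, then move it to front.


MTF encoding:
'b': index 0 in ['b', 'd', 'e'] -> ['b', 'd', 'e']
'b': index 0 in ['b', 'd', 'e'] -> ['b', 'd', 'e']
'b': index 0 in ['b', 'd', 'e'] -> ['b', 'd', 'e']
'd': index 1 in ['b', 'd', 'e'] -> ['d', 'b', 'e']
'd': index 0 in ['d', 'b', 'e'] -> ['d', 'b', 'e']
'd': index 0 in ['d', 'b', 'e'] -> ['d', 'b', 'e']
'b': index 1 in ['d', 'b', 'e'] -> ['b', 'd', 'e']
'd': index 1 in ['b', 'd', 'e'] -> ['d', 'b', 'e']
'e': index 2 in ['d', 'b', 'e'] -> ['e', 'd', 'b']


Output: [0, 0, 0, 1, 0, 0, 1, 1, 2]


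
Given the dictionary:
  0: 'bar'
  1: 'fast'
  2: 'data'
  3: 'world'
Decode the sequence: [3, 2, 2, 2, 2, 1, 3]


Look up each index in the dictionary:
  3 -> 'world'
  2 -> 'data'
  2 -> 'data'
  2 -> 'data'
  2 -> 'data'
  1 -> 'fast'
  3 -> 'world'

Decoded: "world data data data data fast world"


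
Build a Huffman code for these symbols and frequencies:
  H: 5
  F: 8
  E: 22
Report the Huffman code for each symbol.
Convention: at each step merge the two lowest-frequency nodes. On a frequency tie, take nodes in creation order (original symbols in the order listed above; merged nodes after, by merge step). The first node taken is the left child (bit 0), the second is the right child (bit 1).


Huffman tree construction:
Step 1: Merge H(5) + F(8) = 13
Step 2: Merge (H+F)(13) + E(22) = 35
Read each symbol's code off the tree from the root (left child = 0, right child = 1).

Codes:
  H: 00 (length 2)
  F: 01 (length 2)
  E: 1 (length 1)
Average code length: 48/35 = 1.3714 bits/symbol


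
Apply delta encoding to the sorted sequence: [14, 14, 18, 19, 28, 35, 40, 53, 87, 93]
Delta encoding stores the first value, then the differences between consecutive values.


First value: 14
Deltas:
  14 - 14 = 0
  18 - 14 = 4
  19 - 18 = 1
  28 - 19 = 9
  35 - 28 = 7
  40 - 35 = 5
  53 - 40 = 13
  87 - 53 = 34
  93 - 87 = 6


Delta encoded: [14, 0, 4, 1, 9, 7, 5, 13, 34, 6]


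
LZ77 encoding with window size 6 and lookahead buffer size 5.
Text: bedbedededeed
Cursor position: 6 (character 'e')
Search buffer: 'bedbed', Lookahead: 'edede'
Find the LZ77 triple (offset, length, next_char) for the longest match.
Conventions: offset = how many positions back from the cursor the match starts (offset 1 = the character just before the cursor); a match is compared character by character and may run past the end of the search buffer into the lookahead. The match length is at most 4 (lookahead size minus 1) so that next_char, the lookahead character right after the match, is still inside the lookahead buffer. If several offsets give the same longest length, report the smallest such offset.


Try each offset into the search buffer:
  offset=1 (pos 5, char 'd'): match length 0
  offset=2 (pos 4, char 'e'): match length 4
  offset=3 (pos 3, char 'b'): match length 0
  offset=4 (pos 2, char 'd'): match length 0
  offset=5 (pos 1, char 'e'): match length 2
  offset=6 (pos 0, char 'b'): match length 0
Longest match has length 4 at offset 2.
next_char = character at position 6 + 4 = 10 -> 'e'

Best match: offset=2, length=4 (matching 'eded' starting at position 4)
LZ77 triple: (2, 4, 'e')


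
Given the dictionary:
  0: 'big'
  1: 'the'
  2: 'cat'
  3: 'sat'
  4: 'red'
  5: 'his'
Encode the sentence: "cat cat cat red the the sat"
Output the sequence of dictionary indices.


Look up each word in the dictionary:
  'cat' -> 2
  'cat' -> 2
  'cat' -> 2
  'red' -> 4
  'the' -> 1
  'the' -> 1
  'sat' -> 3

Encoded: [2, 2, 2, 4, 1, 1, 3]


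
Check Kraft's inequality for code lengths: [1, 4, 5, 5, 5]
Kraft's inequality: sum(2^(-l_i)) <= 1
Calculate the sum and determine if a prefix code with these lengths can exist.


Sum = 2^(-1) + 2^(-4) + 2^(-5) + 2^(-5) + 2^(-5)
    = 0.5 + 0.0625 + 0.03125 + 0.03125 + 0.03125
    = 21/32 = 0.65625
Since 0.65625 <= 1, Kraft's inequality IS satisfied.
A prefix code with these lengths CAN exist.

Kraft sum = 0.65625. Satisfied.


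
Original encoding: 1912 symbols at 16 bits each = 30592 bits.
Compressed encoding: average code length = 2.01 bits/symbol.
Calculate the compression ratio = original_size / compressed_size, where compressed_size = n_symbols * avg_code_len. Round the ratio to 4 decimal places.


original_size = n_symbols * orig_bits = 1912 * 16 = 30592 bits
compressed_size = n_symbols * avg_code_len = 1912 * 2.01 = 3843.12 bits
ratio = original_size / compressed_size = 30592 / 3843.12 = 7.9602

Compression ratio = 7.9602


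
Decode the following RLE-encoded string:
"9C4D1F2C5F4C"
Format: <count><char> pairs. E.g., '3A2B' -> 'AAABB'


Expanding each <count><char> pair:
  9C -> 'CCCCCCCCC'
  4D -> 'DDDD'
  1F -> 'F'
  2C -> 'CC'
  5F -> 'FFFFF'
  4C -> 'CCCC'

Decoded = CCCCCCCCCDDDDFCCFFFFFCCCC


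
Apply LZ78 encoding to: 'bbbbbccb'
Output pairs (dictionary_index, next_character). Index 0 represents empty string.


LZ78 encoding steps:
Dictionary: {0: ''}
Step 1: w='' (idx 0), next='b' -> output (0, 'b'), add 'b' as idx 1
Step 2: w='b' (idx 1), next='b' -> output (1, 'b'), add 'bb' as idx 2
Step 3: w='bb' (idx 2), next='c' -> output (2, 'c'), add 'bbc' as idx 3
Step 4: w='' (idx 0), next='c' -> output (0, 'c'), add 'c' as idx 4
Step 5: w='b' (idx 1), end of input -> output (1, '')


Encoded: [(0, 'b'), (1, 'b'), (2, 'c'), (0, 'c'), (1, '')]


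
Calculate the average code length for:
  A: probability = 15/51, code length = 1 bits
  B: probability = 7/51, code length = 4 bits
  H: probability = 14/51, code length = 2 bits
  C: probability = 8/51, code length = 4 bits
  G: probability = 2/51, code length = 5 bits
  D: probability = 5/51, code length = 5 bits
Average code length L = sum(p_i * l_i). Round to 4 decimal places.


Weighted contributions p_i * l_i:
  A: (15/51) * 1 = 15/51
  B: (7/51) * 4 = 28/51
  H: (14/51) * 2 = 28/51
  C: (8/51) * 4 = 32/51
  G: (2/51) * 5 = 10/51
  D: (5/51) * 5 = 25/51
Sum = (15 + 28 + 28 + 32 + 10 + 25)/51 = 138/51

L = 138/51 = 2.7059 bits/symbol


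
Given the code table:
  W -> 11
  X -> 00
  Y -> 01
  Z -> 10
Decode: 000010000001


Decoding:
00 -> X
00 -> X
10 -> Z
00 -> X
00 -> X
01 -> Y


Result: XXZXXY


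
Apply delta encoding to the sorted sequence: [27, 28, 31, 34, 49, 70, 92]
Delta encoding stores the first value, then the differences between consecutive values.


First value: 27
Deltas:
  28 - 27 = 1
  31 - 28 = 3
  34 - 31 = 3
  49 - 34 = 15
  70 - 49 = 21
  92 - 70 = 22


Delta encoded: [27, 1, 3, 3, 15, 21, 22]


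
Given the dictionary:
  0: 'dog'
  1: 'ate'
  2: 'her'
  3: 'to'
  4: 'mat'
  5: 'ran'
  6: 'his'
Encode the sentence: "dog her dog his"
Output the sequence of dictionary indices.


Look up each word in the dictionary:
  'dog' -> 0
  'her' -> 2
  'dog' -> 0
  'his' -> 6

Encoded: [0, 2, 0, 6]


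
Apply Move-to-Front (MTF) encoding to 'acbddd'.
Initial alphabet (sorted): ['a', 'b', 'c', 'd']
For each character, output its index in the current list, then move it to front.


MTF encoding:
'a': index 0 in ['a', 'b', 'c', 'd'] -> ['a', 'b', 'c', 'd']
'c': index 2 in ['a', 'b', 'c', 'd'] -> ['c', 'a', 'b', 'd']
'b': index 2 in ['c', 'a', 'b', 'd'] -> ['b', 'c', 'a', 'd']
'd': index 3 in ['b', 'c', 'a', 'd'] -> ['d', 'b', 'c', 'a']
'd': index 0 in ['d', 'b', 'c', 'a'] -> ['d', 'b', 'c', 'a']
'd': index 0 in ['d', 'b', 'c', 'a'] -> ['d', 'b', 'c', 'a']


Output: [0, 2, 2, 3, 0, 0]


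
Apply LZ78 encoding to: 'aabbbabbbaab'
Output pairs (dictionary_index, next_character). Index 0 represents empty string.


LZ78 encoding steps:
Dictionary: {0: ''}
Step 1: w='' (idx 0), next='a' -> output (0, 'a'), add 'a' as idx 1
Step 2: w='a' (idx 1), next='b' -> output (1, 'b'), add 'ab' as idx 2
Step 3: w='' (idx 0), next='b' -> output (0, 'b'), add 'b' as idx 3
Step 4: w='b' (idx 3), next='a' -> output (3, 'a'), add 'ba' as idx 4
Step 5: w='b' (idx 3), next='b' -> output (3, 'b'), add 'bb' as idx 5
Step 6: w='ba' (idx 4), next='a' -> output (4, 'a'), add 'baa' as idx 6
Step 7: w='b' (idx 3), end of input -> output (3, '')


Encoded: [(0, 'a'), (1, 'b'), (0, 'b'), (3, 'a'), (3, 'b'), (4, 'a'), (3, '')]


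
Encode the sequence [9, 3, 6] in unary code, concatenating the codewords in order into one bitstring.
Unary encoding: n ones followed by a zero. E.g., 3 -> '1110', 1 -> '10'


Encode each number as n ones followed by a terminating 0:
  9 -> 1111111110 (10 bits)
  3 -> 1110 (4 bits)
  6 -> 1111110 (7 bits)
Total length = 10 + 4 + 7 = 21 bits.

Unary([9, 3, 6]) = 111111111011101111110 (21 bits)


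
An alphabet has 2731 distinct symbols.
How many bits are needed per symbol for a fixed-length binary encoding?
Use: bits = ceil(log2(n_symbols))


log2(2731) = 11.4152
Bracket: 2^11 = 2048 < 2731 <= 2^12 = 4096
So ceil(log2(2731)) = 12

bits = ceil(log2(2731)) = ceil(11.4152) = 12 bits


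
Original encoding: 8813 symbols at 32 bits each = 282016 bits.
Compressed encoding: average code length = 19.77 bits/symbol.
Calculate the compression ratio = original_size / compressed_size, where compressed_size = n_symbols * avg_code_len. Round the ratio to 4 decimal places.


original_size = n_symbols * orig_bits = 8813 * 32 = 282016 bits
compressed_size = n_symbols * avg_code_len = 8813 * 19.77 = 174233.01 bits
ratio = original_size / compressed_size = 282016 / 174233.01 = 1.6186

Compression ratio = 1.6186


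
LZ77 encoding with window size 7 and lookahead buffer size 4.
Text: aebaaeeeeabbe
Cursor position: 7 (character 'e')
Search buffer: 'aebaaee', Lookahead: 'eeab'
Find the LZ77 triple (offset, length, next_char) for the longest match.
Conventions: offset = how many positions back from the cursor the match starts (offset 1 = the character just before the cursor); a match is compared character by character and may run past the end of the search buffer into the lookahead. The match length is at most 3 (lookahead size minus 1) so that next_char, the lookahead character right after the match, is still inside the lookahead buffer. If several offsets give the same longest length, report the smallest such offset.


Try each offset into the search buffer:
  offset=1 (pos 6, char 'e'): match length 2
  offset=2 (pos 5, char 'e'): match length 2
  offset=3 (pos 4, char 'a'): match length 0
  offset=4 (pos 3, char 'a'): match length 0
  offset=5 (pos 2, char 'b'): match length 0
  offset=6 (pos 1, char 'e'): match length 1
  offset=7 (pos 0, char 'a'): match length 0
Longest match has length 2, found at offsets 1, 2; take the smallest, offset 1.
next_char = character at position 7 + 2 = 9 -> 'a'

Best match: offset=1, length=2 (matching 'ee' starting at position 6)
LZ77 triple: (1, 2, 'a')


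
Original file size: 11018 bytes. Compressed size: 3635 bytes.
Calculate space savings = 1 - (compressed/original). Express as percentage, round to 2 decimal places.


ratio = compressed/original = 3635/11018 = 0.329915
savings = 1 - ratio = 1 - 0.329915 = 0.670085
as a percentage: 0.670085 * 100 = 67.01%

Space savings = 1 - 3635/11018 = 67.01%


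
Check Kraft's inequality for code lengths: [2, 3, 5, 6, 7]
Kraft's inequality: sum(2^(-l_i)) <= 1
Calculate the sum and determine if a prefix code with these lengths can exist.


Sum = 2^(-2) + 2^(-3) + 2^(-5) + 2^(-6) + 2^(-7)
    = 0.25 + 0.125 + 0.03125 + 0.015625 + 0.0078125
    = 55/128 = 0.4296875
Since 0.4296875 <= 1, Kraft's inequality IS satisfied.
A prefix code with these lengths CAN exist.

Kraft sum = 0.4296875. Satisfied.


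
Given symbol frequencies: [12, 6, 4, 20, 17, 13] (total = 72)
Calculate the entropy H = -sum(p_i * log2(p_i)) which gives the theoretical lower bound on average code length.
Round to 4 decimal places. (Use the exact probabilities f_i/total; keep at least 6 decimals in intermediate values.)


Per-symbol terms -p_i * log2(p_i) with p_i = f_i/72:
  p = 12/72 = 0.166667: log2(p) = -2.584963, -p*log2(p) = 0.430827
  p = 6/72 = 0.083333: log2(p) = -3.584963, -p*log2(p) = 0.298747
  p = 4/72 = 0.055556: log2(p) = -4.169925, -p*log2(p) = 0.231663
  p = 20/72 = 0.277778: log2(p) = -1.847997, -p*log2(p) = 0.513332
  p = 17/72 = 0.236111: log2(p) = -2.082462, -p*log2(p) = 0.491692
  p = 13/72 = 0.180556: log2(p) = -2.469485, -p*log2(p) = 0.445879
H = 0.430827 + 0.298747 + 0.231663 + 0.513332 + 0.491692 + 0.445879 = 2.412140

H = 2.4121 bits/symbol


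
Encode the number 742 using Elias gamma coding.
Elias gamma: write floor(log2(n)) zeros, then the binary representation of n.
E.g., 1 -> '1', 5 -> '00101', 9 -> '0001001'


num_bits = floor(log2(742)) + 1 = 10
leading_zeros = num_bits - 1 = 9
binary(742) = 1011100110

Elias gamma(742) = '000000000' + '1011100110' = 0000000001011100110 (19 bits)


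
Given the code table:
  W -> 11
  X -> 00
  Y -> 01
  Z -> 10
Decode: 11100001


Decoding:
11 -> W
10 -> Z
00 -> X
01 -> Y


Result: WZXY


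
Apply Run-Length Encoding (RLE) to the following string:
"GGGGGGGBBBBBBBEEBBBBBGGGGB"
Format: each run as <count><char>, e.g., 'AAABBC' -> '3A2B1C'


Scanning runs left to right:
  i=0: run of 'G' x 7 -> '7G'
  i=7: run of 'B' x 7 -> '7B'
  i=14: run of 'E' x 2 -> '2E'
  i=16: run of 'B' x 5 -> '5B'
  i=21: run of 'G' x 4 -> '4G'
  i=25: run of 'B' x 1 -> '1B'

RLE = 7G7B2E5B4G1B


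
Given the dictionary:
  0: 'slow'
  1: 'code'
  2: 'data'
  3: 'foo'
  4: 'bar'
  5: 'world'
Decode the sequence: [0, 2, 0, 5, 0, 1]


Look up each index in the dictionary:
  0 -> 'slow'
  2 -> 'data'
  0 -> 'slow'
  5 -> 'world'
  0 -> 'slow'
  1 -> 'code'

Decoded: "slow data slow world slow code"


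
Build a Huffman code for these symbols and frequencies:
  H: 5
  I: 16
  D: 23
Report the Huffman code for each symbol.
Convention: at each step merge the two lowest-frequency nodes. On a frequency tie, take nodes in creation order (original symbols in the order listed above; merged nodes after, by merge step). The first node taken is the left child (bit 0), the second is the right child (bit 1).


Huffman tree construction:
Step 1: Merge H(5) + I(16) = 21
Step 2: Merge (H+I)(21) + D(23) = 44
Read each symbol's code off the tree from the root (left child = 0, right child = 1).

Codes:
  H: 00 (length 2)
  I: 01 (length 2)
  D: 1 (length 1)
Average code length: 65/44 = 1.4773 bits/symbol


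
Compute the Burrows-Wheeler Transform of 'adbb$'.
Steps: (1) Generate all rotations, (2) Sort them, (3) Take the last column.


Rotations (sorted):
  0: $adbb -> last char: b
  1: adbb$ -> last char: $
  2: b$adb -> last char: b
  3: bb$ad -> last char: d
  4: dbb$a -> last char: a


BWT = b$bda


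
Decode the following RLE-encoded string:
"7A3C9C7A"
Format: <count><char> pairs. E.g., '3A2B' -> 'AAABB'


Expanding each <count><char> pair:
  7A -> 'AAAAAAA'
  3C -> 'CCC'
  9C -> 'CCCCCCCCC'
  7A -> 'AAAAAAA'

Decoded = AAAAAAACCCCCCCCCCCCAAAAAAA


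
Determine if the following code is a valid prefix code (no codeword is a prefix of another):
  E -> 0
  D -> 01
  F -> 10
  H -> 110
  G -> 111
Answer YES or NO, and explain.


Checking each pair (does one codeword prefix another?):
  E='0' vs D='01': prefix -- VIOLATION

NO -- this is NOT a valid prefix code. E (0) is a prefix of D (01).


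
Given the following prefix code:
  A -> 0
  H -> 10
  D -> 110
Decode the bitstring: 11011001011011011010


Decoding step by step:
Bits 110 -> D
Bits 110 -> D
Bits 0 -> A
Bits 10 -> H
Bits 110 -> D
Bits 110 -> D
Bits 110 -> D
Bits 10 -> H


Decoded message: DDAHDDDH


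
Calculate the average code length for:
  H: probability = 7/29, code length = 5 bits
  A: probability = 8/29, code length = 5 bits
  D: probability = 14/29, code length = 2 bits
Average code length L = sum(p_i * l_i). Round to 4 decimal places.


Weighted contributions p_i * l_i:
  H: (7/29) * 5 = 35/29
  A: (8/29) * 5 = 40/29
  D: (14/29) * 2 = 28/29
Sum = (35 + 40 + 28)/29 = 103/29

L = 103/29 = 3.5517 bits/symbol


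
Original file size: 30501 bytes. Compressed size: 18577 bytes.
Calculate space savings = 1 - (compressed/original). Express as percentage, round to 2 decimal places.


ratio = compressed/original = 18577/30501 = 0.609062
savings = 1 - ratio = 1 - 0.609062 = 0.390938
as a percentage: 0.390938 * 100 = 39.09%

Space savings = 1 - 18577/30501 = 39.09%


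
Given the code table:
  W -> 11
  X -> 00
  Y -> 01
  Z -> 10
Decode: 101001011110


Decoding:
10 -> Z
10 -> Z
01 -> Y
01 -> Y
11 -> W
10 -> Z


Result: ZZYYWZ


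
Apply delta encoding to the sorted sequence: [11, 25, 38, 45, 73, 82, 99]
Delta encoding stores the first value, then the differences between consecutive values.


First value: 11
Deltas:
  25 - 11 = 14
  38 - 25 = 13
  45 - 38 = 7
  73 - 45 = 28
  82 - 73 = 9
  99 - 82 = 17


Delta encoded: [11, 14, 13, 7, 28, 9, 17]


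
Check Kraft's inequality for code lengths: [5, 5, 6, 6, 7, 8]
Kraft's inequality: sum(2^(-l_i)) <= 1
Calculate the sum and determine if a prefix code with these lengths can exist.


Sum = 2^(-5) + 2^(-5) + 2^(-6) + 2^(-6) + 2^(-7) + 2^(-8)
    = 0.03125 + 0.03125 + 0.015625 + 0.015625 + 0.0078125 + 0.00390625
    = 27/256 = 0.10546875
Since 0.10546875 <= 1, Kraft's inequality IS satisfied.
A prefix code with these lengths CAN exist.

Kraft sum = 0.10546875. Satisfied.


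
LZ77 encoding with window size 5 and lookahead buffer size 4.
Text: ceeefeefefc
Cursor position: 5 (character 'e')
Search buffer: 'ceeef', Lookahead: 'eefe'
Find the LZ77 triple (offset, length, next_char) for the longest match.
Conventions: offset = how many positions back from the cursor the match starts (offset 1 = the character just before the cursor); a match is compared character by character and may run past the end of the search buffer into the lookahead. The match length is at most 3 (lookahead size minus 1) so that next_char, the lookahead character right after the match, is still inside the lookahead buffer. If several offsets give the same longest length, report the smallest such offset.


Try each offset into the search buffer:
  offset=1 (pos 4, char 'f'): match length 0
  offset=2 (pos 3, char 'e'): match length 1
  offset=3 (pos 2, char 'e'): match length 3
  offset=4 (pos 1, char 'e'): match length 2
  offset=5 (pos 0, char 'c'): match length 0
Longest match has length 3 at offset 3.
next_char = character at position 5 + 3 = 8 -> 'e'

Best match: offset=3, length=3 (matching 'eef' starting at position 2)
LZ77 triple: (3, 3, 'e')


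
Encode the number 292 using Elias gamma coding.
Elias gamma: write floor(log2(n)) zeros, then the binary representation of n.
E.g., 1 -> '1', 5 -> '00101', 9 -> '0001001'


num_bits = floor(log2(292)) + 1 = 9
leading_zeros = num_bits - 1 = 8
binary(292) = 100100100

Elias gamma(292) = '00000000' + '100100100' = 00000000100100100 (17 bits)


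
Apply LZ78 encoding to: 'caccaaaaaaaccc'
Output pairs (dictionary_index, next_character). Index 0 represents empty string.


LZ78 encoding steps:
Dictionary: {0: ''}
Step 1: w='' (idx 0), next='c' -> output (0, 'c'), add 'c' as idx 1
Step 2: w='' (idx 0), next='a' -> output (0, 'a'), add 'a' as idx 2
Step 3: w='c' (idx 1), next='c' -> output (1, 'c'), add 'cc' as idx 3
Step 4: w='a' (idx 2), next='a' -> output (2, 'a'), add 'aa' as idx 4
Step 5: w='aa' (idx 4), next='a' -> output (4, 'a'), add 'aaa' as idx 5
Step 6: w='aa' (idx 4), next='c' -> output (4, 'c'), add 'aac' as idx 6
Step 7: w='cc' (idx 3), end of input -> output (3, '')


Encoded: [(0, 'c'), (0, 'a'), (1, 'c'), (2, 'a'), (4, 'a'), (4, 'c'), (3, '')]


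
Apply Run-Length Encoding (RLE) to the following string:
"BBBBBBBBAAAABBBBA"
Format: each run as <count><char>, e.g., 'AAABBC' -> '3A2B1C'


Scanning runs left to right:
  i=0: run of 'B' x 8 -> '8B'
  i=8: run of 'A' x 4 -> '4A'
  i=12: run of 'B' x 4 -> '4B'
  i=16: run of 'A' x 1 -> '1A'

RLE = 8B4A4B1A


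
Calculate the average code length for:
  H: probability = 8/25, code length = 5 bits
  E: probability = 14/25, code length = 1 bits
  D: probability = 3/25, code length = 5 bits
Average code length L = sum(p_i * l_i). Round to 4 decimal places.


Weighted contributions p_i * l_i:
  H: (8/25) * 5 = 40/25
  E: (14/25) * 1 = 14/25
  D: (3/25) * 5 = 15/25
Sum = (40 + 14 + 15)/25 = 69/25

L = 69/25 = 2.7600 bits/symbol


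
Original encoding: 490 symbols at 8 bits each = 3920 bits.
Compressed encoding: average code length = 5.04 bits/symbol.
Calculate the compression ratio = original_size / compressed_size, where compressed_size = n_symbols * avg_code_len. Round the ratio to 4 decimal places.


original_size = n_symbols * orig_bits = 490 * 8 = 3920 bits
compressed_size = n_symbols * avg_code_len = 490 * 5.04 = 2469.6 bits
ratio = original_size / compressed_size = 3920 / 2469.6 = 1.5873

Compression ratio = 1.5873


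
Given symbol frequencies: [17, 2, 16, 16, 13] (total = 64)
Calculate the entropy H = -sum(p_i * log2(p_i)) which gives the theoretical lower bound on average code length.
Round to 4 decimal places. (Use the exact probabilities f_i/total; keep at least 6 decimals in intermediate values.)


Per-symbol terms -p_i * log2(p_i) with p_i = f_i/64:
  p = 17/64 = 0.265625: log2(p) = -1.912537, -p*log2(p) = 0.508018
  p = 2/64 = 0.031250: log2(p) = -5.000000, -p*log2(p) = 0.156250
  p = 16/64 = 0.250000: log2(p) = -2.000000, -p*log2(p) = 0.500000
  p = 16/64 = 0.250000: log2(p) = -2.000000, -p*log2(p) = 0.500000
  p = 13/64 = 0.203125: log2(p) = -2.299560, -p*log2(p) = 0.467098
H = 0.508018 + 0.156250 + 0.500000 + 0.500000 + 0.467098 = 2.131366

H = 2.1314 bits/symbol


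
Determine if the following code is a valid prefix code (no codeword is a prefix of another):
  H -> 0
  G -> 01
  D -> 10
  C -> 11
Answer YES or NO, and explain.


Checking each pair (does one codeword prefix another?):
  H='0' vs G='01': prefix -- VIOLATION

NO -- this is NOT a valid prefix code. H (0) is a prefix of G (01).


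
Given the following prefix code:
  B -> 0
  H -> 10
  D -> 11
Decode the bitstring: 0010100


Decoding step by step:
Bits 0 -> B
Bits 0 -> B
Bits 10 -> H
Bits 10 -> H
Bits 0 -> B


Decoded message: BBHHB


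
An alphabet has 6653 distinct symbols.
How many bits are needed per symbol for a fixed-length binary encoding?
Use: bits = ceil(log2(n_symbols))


log2(6653) = 12.6998
Bracket: 2^12 = 4096 < 6653 <= 2^13 = 8192
So ceil(log2(6653)) = 13

bits = ceil(log2(6653)) = ceil(12.6998) = 13 bits


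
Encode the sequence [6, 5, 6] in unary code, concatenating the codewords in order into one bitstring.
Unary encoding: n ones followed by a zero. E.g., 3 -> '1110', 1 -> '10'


Encode each number as n ones followed by a terminating 0:
  6 -> 1111110 (7 bits)
  5 -> 111110 (6 bits)
  6 -> 1111110 (7 bits)
Total length = 7 + 6 + 7 = 20 bits.

Unary([6, 5, 6]) = 11111101111101111110 (20 bits)


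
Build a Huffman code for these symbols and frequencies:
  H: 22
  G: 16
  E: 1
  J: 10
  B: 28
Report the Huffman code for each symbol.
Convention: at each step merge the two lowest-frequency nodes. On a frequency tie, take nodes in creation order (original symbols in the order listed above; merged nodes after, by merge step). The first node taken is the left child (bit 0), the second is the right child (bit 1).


Huffman tree construction:
Step 1: Merge E(1) + J(10) = 11
Step 2: Merge (E+J)(11) + G(16) = 27
Step 3: Merge H(22) + ((E+J)+G)(27) = 49
Step 4: Merge B(28) + (H+((E+J)+G))(49) = 77
Read each symbol's code off the tree from the root (left child = 0, right child = 1).

Codes:
  H: 10 (length 2)
  G: 111 (length 3)
  E: 1100 (length 4)
  J: 1101 (length 4)
  B: 0 (length 1)
Average code length: 164/77 = 2.1299 bits/symbol
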